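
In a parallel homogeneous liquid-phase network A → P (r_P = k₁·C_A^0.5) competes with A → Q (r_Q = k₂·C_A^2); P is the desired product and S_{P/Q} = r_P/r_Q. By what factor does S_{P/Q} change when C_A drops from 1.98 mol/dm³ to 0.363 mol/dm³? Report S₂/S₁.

12.7

S_{P/Q} = (k₁/k₂)·C_A^-1.5, so S₂/S₁ = (C_{A,2}/C_{A,1})^-1.5.
= (0.363/1.98)^(-1.5) = (0.1833)^(-1.5) = 12.7.
Selectivity toward P rises as C_A falls — low-concentration operation is favoured.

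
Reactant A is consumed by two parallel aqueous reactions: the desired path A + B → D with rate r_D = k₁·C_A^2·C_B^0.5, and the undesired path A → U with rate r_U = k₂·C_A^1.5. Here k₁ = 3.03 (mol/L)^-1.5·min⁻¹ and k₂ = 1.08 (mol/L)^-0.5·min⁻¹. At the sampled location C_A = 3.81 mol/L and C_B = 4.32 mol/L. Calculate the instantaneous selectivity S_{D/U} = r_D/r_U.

S_{D/U} = r_D/r_U = (k₁·C_A^2·C_B^0.5)/(k₂·C_A^1.5) = (k₁/k₂)·C_A^0.5·C_B^0.5.
= (3.03×3.810^2×4.320^0.5) / (1.08×3.810^1.5) = 91.42/8.032 = 11.4.

11.4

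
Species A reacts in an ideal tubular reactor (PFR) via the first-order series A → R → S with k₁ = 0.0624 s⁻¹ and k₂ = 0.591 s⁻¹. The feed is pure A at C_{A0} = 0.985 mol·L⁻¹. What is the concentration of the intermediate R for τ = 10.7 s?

0.0594 mol·L⁻¹

For first-order series with pure A initially, C_R(τ) = k₁C_{A0}/(k₂−k₁)·(e^(−k₁τ) − e^(−k₂τ)).
e^(−k₁τ) = e^(−0.0624×10.7) = e^(−0.6677) = 0.5129; e^(−k₂τ) = e^(−6.324) = 0.001793.
C_R = 0.0624×0.985/(0.591−0.0624) × (0.5129−0.001793) = 0.1163×0.5111 = 0.05943 mol·L⁻¹.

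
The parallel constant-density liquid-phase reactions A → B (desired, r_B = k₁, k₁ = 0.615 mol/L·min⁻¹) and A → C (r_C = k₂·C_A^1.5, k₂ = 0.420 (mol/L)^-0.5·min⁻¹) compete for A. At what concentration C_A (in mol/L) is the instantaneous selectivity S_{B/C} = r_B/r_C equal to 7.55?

S_{B/C} = (k₁/k₂)·C_A^-1.5 ⇒ C_A = (S·k₂/k₁)^(1/(-1.5)).
= (7.55×0.420/0.615)^(-0.6667) = (5.156)^(-0.6667) = 0.335 mol/L.

0.335 mol/L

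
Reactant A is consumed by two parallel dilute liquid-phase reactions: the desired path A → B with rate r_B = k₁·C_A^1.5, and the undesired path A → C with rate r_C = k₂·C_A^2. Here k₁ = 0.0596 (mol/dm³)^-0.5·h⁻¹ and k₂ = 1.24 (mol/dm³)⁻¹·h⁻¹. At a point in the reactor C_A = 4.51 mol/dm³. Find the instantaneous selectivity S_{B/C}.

S_{B/C} = r_B/r_C = (k₁·C_A^1.5)/(k₂·C_A^2) = (k₁/k₂)·C_A^-0.5.
= (0.0596×4.510^1.5) / (1.24×4.510^2) = 0.5708/25.22 = 0.0226.
The undesired path is higher order in A, so low C_A (CSTR or dilute feed) favours B.

0.0226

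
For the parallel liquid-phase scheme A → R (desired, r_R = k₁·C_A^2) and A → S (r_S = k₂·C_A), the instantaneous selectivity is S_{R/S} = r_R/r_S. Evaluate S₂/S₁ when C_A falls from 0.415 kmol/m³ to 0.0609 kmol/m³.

S_{R/S} = (k₁/k₂)·C_A, so S₂/S₁ = (C_{A,2}/C_{A,1}).
= 0.0609/0.415 = 0.147.

0.147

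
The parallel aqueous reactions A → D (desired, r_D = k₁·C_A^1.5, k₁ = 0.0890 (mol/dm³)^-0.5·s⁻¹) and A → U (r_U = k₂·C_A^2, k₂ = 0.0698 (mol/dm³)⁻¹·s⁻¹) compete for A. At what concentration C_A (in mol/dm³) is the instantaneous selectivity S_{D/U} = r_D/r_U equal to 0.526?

S_{D/U} = (k₁/k₂)·C_A^-0.5 ⇒ C_A = (S·k₂/k₁)^(-2).
= (0.526×0.0698/0.0890)^(-2) = (0.4125)^(-2) = 5.88 mol/dm³.

5.88 mol/dm³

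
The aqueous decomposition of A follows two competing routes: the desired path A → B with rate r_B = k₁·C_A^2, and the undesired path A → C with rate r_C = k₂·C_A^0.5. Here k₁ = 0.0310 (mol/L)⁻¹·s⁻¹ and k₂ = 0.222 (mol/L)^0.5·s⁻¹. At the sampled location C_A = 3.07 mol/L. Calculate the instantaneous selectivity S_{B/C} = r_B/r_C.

0.751

S_{B/C} = r_B/r_C = (k₁·C_A^2)/(k₂·C_A^0.5) = (k₁/k₂)·C_A^1.5.
= (0.0310×3.070^2) / (0.222×3.070^0.5) = 0.2922/0.3890 = 0.751.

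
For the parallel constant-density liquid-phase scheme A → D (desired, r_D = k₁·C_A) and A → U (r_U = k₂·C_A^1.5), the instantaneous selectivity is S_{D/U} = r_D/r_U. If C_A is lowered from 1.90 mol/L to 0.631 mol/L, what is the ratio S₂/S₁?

1.74

S_{D/U} = (k₁/k₂)·C_A^-0.5, so S₂/S₁ = (C_{A,2}/C_{A,1})^-0.5.
= (0.631/1.90)^(-0.5) = (0.3321)^(-0.5) = 1.74.
Selectivity toward D rises as C_A falls — low-concentration operation is favoured.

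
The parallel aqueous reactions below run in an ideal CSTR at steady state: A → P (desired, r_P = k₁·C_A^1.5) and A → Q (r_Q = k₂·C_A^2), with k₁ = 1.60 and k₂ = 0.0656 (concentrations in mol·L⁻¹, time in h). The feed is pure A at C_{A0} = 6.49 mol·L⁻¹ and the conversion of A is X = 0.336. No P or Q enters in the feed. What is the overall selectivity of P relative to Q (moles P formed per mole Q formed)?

Exit C_A = C_{A0}(1−X) = 6.49×0.664 = 4.309 mol·L⁻¹.
A CSTR operates uniformly at the exit composition, giving r_P = 14.31 and r_Q = 1.218 (each k·C_A^n at C_A = 4.309).
Overall selectivity = C_P/C_Q = r_Pτ/(r_Qτ) = r_P/r_Q = 11.7.

11.7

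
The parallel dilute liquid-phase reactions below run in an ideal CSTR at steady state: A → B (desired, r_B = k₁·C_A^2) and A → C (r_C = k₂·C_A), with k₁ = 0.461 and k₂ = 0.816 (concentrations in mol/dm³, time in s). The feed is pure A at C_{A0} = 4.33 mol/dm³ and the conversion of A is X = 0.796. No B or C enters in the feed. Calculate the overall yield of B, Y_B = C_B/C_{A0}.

0.265

Exit C_A = C_{A0}(1−X) = 4.33×0.204 = 0.8833 mol/dm³.
A CSTR operates uniformly at the exit composition, giving r_B = 0.3597 and r_C = 0.7208 (each k·C_A^n at C_A = 0.8833).
Fraction of consumed A going to B: r_B/(r_B+r_C) = 0.3329.
C_B = 0.3329·C_{A0}·X = 0.3329×4.33×0.796 = 1.15 mol/dm³; Y_B = C_B/C_{A0} = 0.265.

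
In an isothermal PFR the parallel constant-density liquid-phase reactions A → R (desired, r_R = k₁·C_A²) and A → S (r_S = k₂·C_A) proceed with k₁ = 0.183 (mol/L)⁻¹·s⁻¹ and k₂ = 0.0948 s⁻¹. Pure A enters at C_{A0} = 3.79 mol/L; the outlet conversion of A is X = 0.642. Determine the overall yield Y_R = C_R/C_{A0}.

C_A = C_{A0}(1−X) = 1.357 mol/L.
Along a PFR/batch, dC_S/dC_A = −r_S/(r_R+r_S) = −k₂/(k₂+k₁·C_A).
Integrating from C_{A0} to C_A: C_S = (0.0948/0.183)·ln[(0.0948+0.183·3.79)/(0.0948+0.183·1.36)] = 0.5180·ln(0.7884/0.3431) = 0.4310 mol/L.
Then C_R = (C_{A0}−C_A) − C_S = 2.433 − 0.4310 = 2.002 mol/L.
Y_R = C_R/C_{A0} = 2.002/3.79 = 0.528.

0.528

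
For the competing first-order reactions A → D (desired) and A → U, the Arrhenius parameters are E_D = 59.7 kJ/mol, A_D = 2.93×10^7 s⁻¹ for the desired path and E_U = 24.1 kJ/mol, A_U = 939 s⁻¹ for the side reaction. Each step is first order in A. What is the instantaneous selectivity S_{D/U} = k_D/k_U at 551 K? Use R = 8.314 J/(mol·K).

13.2

k_D/k_U = (A_D/A_U)·exp[−(E_D−E_U)/(RT)] = (A_D/A_U)·exp[(E_U−E_D)/(RT)].
(E_U−E_D)/(RT) = (24.1−59.7)×10³/(8.314×551) = -35600/4581 = -7.771.
k_D/k_U = (2.93×10^7/939)·exp(-7.771) = 31203 × 4.217×10^-4 = 13.2.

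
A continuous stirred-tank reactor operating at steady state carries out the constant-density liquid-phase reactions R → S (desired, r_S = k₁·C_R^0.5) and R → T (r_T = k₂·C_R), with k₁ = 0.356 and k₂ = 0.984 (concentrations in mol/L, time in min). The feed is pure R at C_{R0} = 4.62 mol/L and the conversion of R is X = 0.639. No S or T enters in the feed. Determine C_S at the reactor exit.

0.646 mol/L

Exit C_R = C_{R0}(1−X) = 4.62×0.361 = 1.668 mol/L.
Rates in a CSTR are evaluated at the outlet concentration: r_S = 0.356×1.668^0.5 = 0.4598, r_T = 0.984×1.668 = 1.641.
Fraction of consumed R going to S: r_S/(r_S+r_T) = 0.2188.
C_S = 0.2188·C_{R0}·X = 0.2188×4.62×0.639 = 0.646 mol/L.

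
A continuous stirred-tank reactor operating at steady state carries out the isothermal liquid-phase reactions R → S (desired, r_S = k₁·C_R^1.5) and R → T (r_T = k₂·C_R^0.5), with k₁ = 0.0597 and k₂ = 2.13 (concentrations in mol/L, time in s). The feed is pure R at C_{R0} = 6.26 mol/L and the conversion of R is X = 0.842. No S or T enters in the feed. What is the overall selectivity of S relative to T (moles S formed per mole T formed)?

Exit C_R = C_{R0}(1−X) = 6.26×0.158 = 0.9891 mol/L.
In a CSTR the entire volume is at exit conditions, so r_S = 0.0597×0.9891^1.5 = 0.05872 and r_T = 2.13×0.9891^0.5 = 2.118.
Overall selectivity = C_S/C_T = r_Sτ/(r_Tτ) = r_S/r_T = 0.0277.

0.0277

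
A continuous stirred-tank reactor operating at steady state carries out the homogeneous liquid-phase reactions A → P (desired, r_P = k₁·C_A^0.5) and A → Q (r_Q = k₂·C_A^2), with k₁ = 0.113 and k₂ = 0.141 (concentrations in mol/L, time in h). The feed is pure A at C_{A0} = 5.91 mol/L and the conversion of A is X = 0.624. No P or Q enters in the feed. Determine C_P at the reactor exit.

0.718 mol/L

Exit C_A = C_{A0}(1−X) = 5.91×0.376 = 2.222 mol/L.
A CSTR operates uniformly at the exit composition, giving r_P = 0.1684 and r_Q = 0.6963 (each k·C_A^n at C_A = 2.222).
Fraction of consumed A going to P: r_P/(r_P+r_Q) = 0.1948.
C_P = 0.1948·C_{A0}·X = 0.1948×5.91×0.624 = 0.718 mol/L.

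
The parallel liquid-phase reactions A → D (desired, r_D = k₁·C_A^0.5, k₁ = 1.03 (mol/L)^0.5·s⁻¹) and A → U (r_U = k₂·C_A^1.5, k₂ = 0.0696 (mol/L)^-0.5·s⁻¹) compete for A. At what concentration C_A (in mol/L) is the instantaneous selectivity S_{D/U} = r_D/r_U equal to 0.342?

S_{D/U} = (k₁/k₂)·C_A⁻¹ ⇒ C_A = (S·k₂/k₁)^(-1).
= (0.342×0.0696/1.03)^(-1) = (0.02311)^(-1) = 43.3 mol/L.

43.3 mol/L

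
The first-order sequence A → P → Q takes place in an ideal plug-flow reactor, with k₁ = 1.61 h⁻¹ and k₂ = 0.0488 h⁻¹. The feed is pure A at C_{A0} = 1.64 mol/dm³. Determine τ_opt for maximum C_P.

The intermediate peaks when r₁ = r₂, i.e. k₁e^(−k₁τ) = k₂e^(−k₂τ), giving τ_opt = ln(k₂/k₁)/(k₂−k₁).
= ln(0.0488/1.61)/(0.0488−1.61) = ln(0.03031)/-1.561 = -3.496/-1.561 = 2.24 h.

2.24 h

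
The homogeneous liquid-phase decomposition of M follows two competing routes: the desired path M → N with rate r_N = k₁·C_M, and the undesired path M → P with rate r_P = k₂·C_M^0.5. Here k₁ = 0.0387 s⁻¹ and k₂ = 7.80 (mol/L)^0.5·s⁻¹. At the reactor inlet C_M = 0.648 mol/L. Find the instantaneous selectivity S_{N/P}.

0.00399

S_{N/P} = r_N/r_P = (k₁·C_M)/(k₂·C_M^0.5) = (k₁/k₂)·C_M^0.5.
= (0.0387×0.6480) / (7.80×0.6480^0.5) = 0.02508/6.279 = 0.00399.
Since the desired path is higher order in M, keeping C_M high (PFR or concentrated feed) favours N.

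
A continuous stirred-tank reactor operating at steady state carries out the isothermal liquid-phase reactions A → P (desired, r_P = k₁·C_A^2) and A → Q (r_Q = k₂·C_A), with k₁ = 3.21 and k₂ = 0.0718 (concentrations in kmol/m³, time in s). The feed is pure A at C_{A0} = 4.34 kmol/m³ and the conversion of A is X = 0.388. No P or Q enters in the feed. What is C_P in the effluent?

1.67 kmol/m³

Exit C_A = C_{A0}(1−X) = 4.34×0.612 = 2.656 kmol/m³.
Rates in a CSTR are evaluated at the outlet concentration: r_P = 3.21×2.656^2 = 22.65, r_Q = 0.0718×2.656 = 0.1907.
Fraction of consumed A going to P: r_P/(r_P+r_Q) = 0.9916.
C_P = 0.9916·C_{A0}·X = 0.9916×4.34×0.388 = 1.67 kmol/m³.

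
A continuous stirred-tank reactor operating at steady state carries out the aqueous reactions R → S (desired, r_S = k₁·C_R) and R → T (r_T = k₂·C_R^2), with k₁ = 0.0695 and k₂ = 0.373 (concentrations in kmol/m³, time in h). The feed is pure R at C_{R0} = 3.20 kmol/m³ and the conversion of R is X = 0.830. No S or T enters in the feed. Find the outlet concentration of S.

0.678 kmol/m³

Exit C_R = C_{R0}(1−X) = 3.20×0.170 = 0.5440 kmol/m³.
In a CSTR the entire volume is at exit conditions, so r_S = 0.0695×0.5440 = 0.03781 and r_T = 0.373×0.5440^2 = 0.1104.
Fraction of consumed R going to S: r_S/(r_S+r_T) = 0.2551.
C_S = 0.2551·C_{R0}·X = 0.2551×3.20×0.830 = 0.678 kmol/m³.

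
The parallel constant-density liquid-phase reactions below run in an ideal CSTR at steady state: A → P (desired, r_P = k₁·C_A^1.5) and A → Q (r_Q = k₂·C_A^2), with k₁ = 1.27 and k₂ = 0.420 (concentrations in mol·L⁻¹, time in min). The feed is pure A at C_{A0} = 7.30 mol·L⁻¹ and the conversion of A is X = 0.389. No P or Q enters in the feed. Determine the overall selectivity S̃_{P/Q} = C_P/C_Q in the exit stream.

Exit C_A = C_{A0}(1−X) = 7.30×0.611 = 4.460 mol·L⁻¹.
A CSTR operates uniformly at the exit composition, giving r_P = 11.96 and r_Q = 8.356 (each k·C_A^n at C_A = 4.460).
Overall selectivity = C_P/C_Q = r_Pτ/(r_Qτ) = r_P/r_Q = 1.43.

1.43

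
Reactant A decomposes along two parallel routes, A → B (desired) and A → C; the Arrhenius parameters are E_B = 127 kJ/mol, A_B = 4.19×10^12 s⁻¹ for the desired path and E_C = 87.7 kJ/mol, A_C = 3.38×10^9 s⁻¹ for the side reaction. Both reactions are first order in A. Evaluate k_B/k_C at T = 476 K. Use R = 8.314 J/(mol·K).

k_B/k_C = (A_B/A_C)·exp[−(E_B−E_C)/(RT)] = (A_B/A_C)·exp[(E_C−E_B)/(RT)].
(E_C−E_B)/(RT) = (87.7−127)×10³/(8.314×476) = -39300/3957 = -9.931.
k_B/k_C = (4.19×10^12/3.38×10^9)·exp(-9.931) = 1240 × 4.866×10^-5 = 0.0603.

0.0603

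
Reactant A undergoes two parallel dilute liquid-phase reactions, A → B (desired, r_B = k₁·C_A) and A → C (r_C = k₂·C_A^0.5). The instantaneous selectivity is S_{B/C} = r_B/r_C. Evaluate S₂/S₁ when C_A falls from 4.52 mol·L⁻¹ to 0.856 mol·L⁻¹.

0.435

S_{B/C} = (k₁/k₂)·C_A^0.5, so S₂/S₁ = (C_{A,2}/C_{A,1})^0.5.
= (0.856/4.52)^0.5 = (0.1894)^0.5 = 0.435.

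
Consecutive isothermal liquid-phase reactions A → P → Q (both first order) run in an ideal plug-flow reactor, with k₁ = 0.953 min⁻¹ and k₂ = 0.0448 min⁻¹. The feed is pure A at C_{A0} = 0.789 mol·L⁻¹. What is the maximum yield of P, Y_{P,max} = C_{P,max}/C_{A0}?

0.860

At the optimum, C_{P,max}/C_{A0} = (k₁/k₂)^[k₂/(k₂−k₁)].
= (0.953/0.0448)^(0.0448/(0.0448−0.953)) = (21.27)^(-0.04933) = 0.8600.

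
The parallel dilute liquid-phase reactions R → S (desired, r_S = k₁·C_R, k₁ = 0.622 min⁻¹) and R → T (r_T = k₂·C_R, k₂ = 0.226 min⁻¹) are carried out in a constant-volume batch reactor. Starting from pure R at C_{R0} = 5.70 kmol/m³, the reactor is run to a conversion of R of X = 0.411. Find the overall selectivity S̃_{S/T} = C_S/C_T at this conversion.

C_R = C_{R0}(1−X) = 3.357 kmol/m³.
Both paths are first order in R, so the instantaneous fraction to S is constant: dC_S/d(−C_R) = k₁/(k₁+k₂) = 0.7335.
C_S = 0.7335·(C_{R0}−C_R) = 0.7335×2.343 = 1.72 kmol/m³.
C_T = (C_{R0}−C_R)−C_S = 0.6244 kmol/m³; S̃_{S/T} = 1.718/0.6244 = 2.75.

2.75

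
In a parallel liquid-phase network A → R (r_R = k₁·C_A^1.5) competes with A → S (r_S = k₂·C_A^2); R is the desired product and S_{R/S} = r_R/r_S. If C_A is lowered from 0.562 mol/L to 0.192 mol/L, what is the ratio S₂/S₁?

S_{R/S} = (k₁/k₂)·C_A^-0.5, so S₂/S₁ = (C_{A,2}/C_{A,1})^-0.5.
= (0.192/0.562)^(-0.5) = (0.3416)^(-0.5) = 1.71.
Selectivity toward R rises as C_A falls — low-concentration operation is favoured.

1.71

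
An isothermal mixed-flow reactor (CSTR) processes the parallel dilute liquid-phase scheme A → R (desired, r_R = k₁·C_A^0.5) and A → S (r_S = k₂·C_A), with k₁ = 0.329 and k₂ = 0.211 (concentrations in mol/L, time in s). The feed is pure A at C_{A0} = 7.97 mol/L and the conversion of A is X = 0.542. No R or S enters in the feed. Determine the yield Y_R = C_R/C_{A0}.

Exit C_A = C_{A0}(1−X) = 7.97×0.458 = 3.650 mol/L.
A CSTR operates uniformly at the exit composition, giving r_R = 0.6286 and r_S = 0.7702 (each k·C_A^n at C_A = 3.650).
Fraction of consumed A going to R: r_R/(r_R+r_S) = 0.4494.
C_R = 0.4494·C_{A0}·X = 0.4494×7.97×0.542 = 1.94 mol/L; Y_R = C_R/C_{A0} = 0.244.

0.244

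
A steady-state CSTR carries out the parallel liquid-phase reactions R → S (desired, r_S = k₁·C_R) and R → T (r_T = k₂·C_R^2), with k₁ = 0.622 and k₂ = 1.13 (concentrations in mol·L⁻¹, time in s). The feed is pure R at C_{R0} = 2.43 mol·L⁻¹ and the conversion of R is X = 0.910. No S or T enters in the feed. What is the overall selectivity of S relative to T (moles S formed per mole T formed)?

Exit C_R = C_{R0}(1−X) = 2.43×0.0900 = 0.2187 mol·L⁻¹.
Rates in a CSTR are evaluated at the outlet concentration: r_S = 0.622×0.2187 = 0.1360, r_T = 1.13×0.2187^2 = 0.05405.
Overall selectivity = C_S/C_T = r_Sτ/(r_Tτ) = r_S/r_T = 2.52.

2.52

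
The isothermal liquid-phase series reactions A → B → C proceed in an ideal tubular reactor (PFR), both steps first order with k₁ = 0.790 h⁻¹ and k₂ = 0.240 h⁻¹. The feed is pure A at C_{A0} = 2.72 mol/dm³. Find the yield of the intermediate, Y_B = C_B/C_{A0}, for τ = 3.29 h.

0.545

The intermediate concentration in a first-order A→B→C sequence is C_B = k₁C_{A0}(e^(−k₁τ) − e^(−k₂τ))/(k₂−k₁).
e^(−k₁τ) = e^(−0.790×3.29) = e^(−2.599) = 0.07434; e^(−k₂τ) = e^(−0.7896) = 0.4540.
C_B = 0.790×2.72/(0.240−0.790) × (0.07434−0.4540) = (-3.907)×(-0.3797) = 1.483 mol/dm³.
Y_B = C_B/C_{A0} = 1.483/2.72 = 0.545.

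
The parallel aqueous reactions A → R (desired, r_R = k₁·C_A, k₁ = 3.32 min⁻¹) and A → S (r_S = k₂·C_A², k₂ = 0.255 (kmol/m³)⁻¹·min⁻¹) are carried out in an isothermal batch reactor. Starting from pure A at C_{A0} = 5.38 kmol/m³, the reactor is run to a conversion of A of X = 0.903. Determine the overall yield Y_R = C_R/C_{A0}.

0.742

C_A = C_{A0}(1−X) = 0.5219 kmol/m³.
Along a PFR/batch, dC_R/dC_A = −r_R/(r_R+r_S) = −k₁/(k₁+k₂·C_A).
Integrating from C_{A0} to C_A: C_R = (3.32/0.255)·ln[(3.32+0.255·5.38)/(3.32+0.255·0.522)] = 13.02·ln(4.692/3.453) = 3.991 kmol/m³.
Y_R = C_R/C_{A0} = 3.991/5.38 = 0.742.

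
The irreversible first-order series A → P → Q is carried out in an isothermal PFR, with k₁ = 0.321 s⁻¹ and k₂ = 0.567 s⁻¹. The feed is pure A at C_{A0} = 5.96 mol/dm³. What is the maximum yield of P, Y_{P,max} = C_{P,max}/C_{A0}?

At the optimum, C_{P,max}/C_{A0} = (k₁/k₂)^[k₂/(k₂−k₁)].
= (0.321/0.567)^(0.567/(0.567−0.321)) = (0.5661)^(2.305) = 0.2695.

0.269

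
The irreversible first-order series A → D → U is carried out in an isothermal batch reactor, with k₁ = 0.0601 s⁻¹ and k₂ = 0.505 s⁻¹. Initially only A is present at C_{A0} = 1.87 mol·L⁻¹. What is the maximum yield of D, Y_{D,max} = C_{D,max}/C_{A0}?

For a first-order series the maximum intermediate yield is C_{D,max}/C_{A0} = (k₁/k₂)^[k₂/(k₂−k₁)].
= (0.0601/0.505)^(0.505/(0.505−0.0601)) = (0.1190)^(1.135) = 0.08927.

0.0893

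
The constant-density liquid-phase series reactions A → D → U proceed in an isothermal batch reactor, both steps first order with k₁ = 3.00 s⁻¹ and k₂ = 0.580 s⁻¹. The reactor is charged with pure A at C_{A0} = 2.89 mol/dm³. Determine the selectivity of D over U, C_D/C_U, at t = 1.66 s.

Solving the coupled first-order balances gives C_D(t) = [k₁/(k₂−k₁)]·C_{A0}·(e^(−k₁t) − e^(−k₂t)).
e^(−k₁t) = e^(−3.00×1.66) = e^(−4.980) = 0.006874; e^(−k₂t) = e^(−0.9628) = 0.3818.
C_D = 3.00×2.89/(0.580−3.00) × (0.006874−0.3818) = (-3.583)×(-0.3749) = 1.343 mol/dm³.
C_A = C_{A0}e^(−k₁t) = 0.01987 mol/dm³, so C_U = C_{A0}−C_A−C_D = 1.527 mol/dm³; C_D/C_U = 0.880.

0.880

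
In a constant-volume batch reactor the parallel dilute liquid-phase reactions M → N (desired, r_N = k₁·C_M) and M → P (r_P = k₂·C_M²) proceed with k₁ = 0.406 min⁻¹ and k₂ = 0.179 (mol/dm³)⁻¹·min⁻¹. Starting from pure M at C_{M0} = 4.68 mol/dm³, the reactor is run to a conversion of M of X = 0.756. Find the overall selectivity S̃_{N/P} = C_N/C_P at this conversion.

0.839

C_M = C_{M0}(1−X) = 1.142 mol/dm³.
Along a PFR/batch, dC_N/dC_M = −r_N/(r_N+r_P) = −k₁/(k₁+k₂·C_M).
Integrating from C_{M0} to C_M: C_N = (0.406/0.179)·ln[(0.406+0.179·4.68)/(0.406+0.179·1.14)] = 2.268·ln(1.244/0.6104) = 1.614 mol/dm³.
C_P = (C_{M0}−C_M)−C_N = 1.924 mol/dm³; S̃_{N/P} = 1.614/1.924 = 0.839.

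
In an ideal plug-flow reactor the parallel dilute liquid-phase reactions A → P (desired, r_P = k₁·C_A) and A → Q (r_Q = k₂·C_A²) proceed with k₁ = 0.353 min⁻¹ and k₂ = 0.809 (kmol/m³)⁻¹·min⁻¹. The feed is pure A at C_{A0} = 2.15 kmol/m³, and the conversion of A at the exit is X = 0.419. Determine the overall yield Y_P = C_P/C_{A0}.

0.0869

C_A = C_{A0}(1−X) = 1.249 kmol/m³.
Along a PFR/batch, dC_P/dC_A = −r_P/(r_P+r_Q) = −k₁/(k₁+k₂·C_A).
Integrating from C_{A0} to C_A: C_P = (0.353/0.809)·ln[(0.353+0.809·2.15)/(0.353+0.809·1.25)] = 0.4363·ln(2.092/1.364) = 0.1868 kmol/m³.
Y_P = C_P/C_{A0} = 0.1868/2.15 = 0.0869.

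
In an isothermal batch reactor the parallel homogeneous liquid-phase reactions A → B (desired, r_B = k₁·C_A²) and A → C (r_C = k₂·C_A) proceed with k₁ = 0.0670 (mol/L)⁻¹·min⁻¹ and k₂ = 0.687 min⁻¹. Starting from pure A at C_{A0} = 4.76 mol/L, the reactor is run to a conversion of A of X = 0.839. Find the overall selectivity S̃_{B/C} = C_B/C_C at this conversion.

C_A = C_{A0}(1−X) = 0.7664 mol/L.
Along a PFR/batch, dC_C/dC_A = −r_C/(r_B+r_C) = −k₂/(k₂+k₁·C_A).
Integrating from C_{A0} to C_A: C_C = (0.687/0.0670)·ln[(0.687+0.0670·4.76)/(0.687+0.0670·0.766)] = 10.25·ln(1.006/0.7383) = 3.171 mol/L.
Then C_B = (C_{A0}−C_A) − C_C = 3.994 − 3.171 = 0.8227 mol/L.
S̃_{B/C} = C_B/C_C = 0.8227/3.171 = 0.259.

0.259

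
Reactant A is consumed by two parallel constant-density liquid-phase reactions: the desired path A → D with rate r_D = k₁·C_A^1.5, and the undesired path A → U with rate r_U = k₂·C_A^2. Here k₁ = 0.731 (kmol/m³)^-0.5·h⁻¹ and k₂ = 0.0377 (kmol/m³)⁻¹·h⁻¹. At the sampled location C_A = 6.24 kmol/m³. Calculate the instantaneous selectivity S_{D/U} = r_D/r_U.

S_{D/U} = r_D/r_U = (k₁·C_A^1.5)/(k₂·C_A^2) = (k₁/k₂)·C_A^-0.5.
= (0.731×6.240^1.5) / (0.0377×6.240^2) = 11.39/1.468 = 7.76.
The undesired path is higher order in A, so low C_A (CSTR or dilute feed) favours D.

7.76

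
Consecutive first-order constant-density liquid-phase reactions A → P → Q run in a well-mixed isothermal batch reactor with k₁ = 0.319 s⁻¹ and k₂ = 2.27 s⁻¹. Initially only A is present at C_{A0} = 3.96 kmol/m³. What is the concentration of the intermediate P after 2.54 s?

0.286 kmol/m³

The intermediate concentration in a first-order A→B→C sequence is C_P = k₁C_{A0}(e^(−k₁t) − e^(−k₂t))/(k₂−k₁).
e^(−k₁t) = e^(−0.319×2.54) = e^(−0.8103) = 0.4447; e^(−k₂t) = e^(−5.766) = 0.003133.
C_P = 0.319×3.96/(2.27−0.319) × (0.4447−0.003133) = 0.6475×0.4416 = 0.2859 kmol/m³.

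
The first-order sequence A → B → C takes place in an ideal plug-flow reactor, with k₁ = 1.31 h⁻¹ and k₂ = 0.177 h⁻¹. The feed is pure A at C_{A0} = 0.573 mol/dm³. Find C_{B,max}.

For a first-order series the maximum intermediate yield is C_{B,max}/C_{A0} = (k₁/k₂)^[k₂/(k₂−k₁)].
= (1.31/0.177)^(0.177/(0.177−1.31)) = (7.401)^(-0.1562) = 0.7315.
C_{B,max} = 0.7315×0.573 = 0.419 mol/dm³.

0.419 mol/dm³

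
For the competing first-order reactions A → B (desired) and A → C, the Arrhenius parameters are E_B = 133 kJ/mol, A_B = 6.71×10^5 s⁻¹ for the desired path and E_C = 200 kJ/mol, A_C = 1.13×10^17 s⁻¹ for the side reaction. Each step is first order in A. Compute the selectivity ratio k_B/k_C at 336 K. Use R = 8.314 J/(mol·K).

0.155

Since both paths have the same order in A, the concentration cancels and S_{B/C} = k_B/k_C = (A_B/A_C)·exp[(E_C−E_B)/(RT)].
(E_C−E_B)/(RT) = (200−133)×10³/(8.314×336) = 67000/2794 = 23.98.
k_B/k_C = (6.71×10^5/1.13×10^17)·exp(23.98) = 5.938×10^-12 × 2.607×10^10 = 0.155.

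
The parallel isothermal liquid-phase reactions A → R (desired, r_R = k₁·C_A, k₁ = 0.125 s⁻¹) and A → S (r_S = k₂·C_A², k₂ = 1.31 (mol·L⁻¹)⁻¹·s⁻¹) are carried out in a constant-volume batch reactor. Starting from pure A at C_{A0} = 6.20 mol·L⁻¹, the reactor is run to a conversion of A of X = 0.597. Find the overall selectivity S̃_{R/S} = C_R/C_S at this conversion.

C_A = C_{A0}(1−X) = 2.499 mol·L⁻¹.
Along a PFR/batch, dC_R/dC_A = −r_R/(r_R+r_S) = −k₁/(k₁+k₂·C_A).
Integrating from C_{A0} to C_A: C_R = (0.125/1.31)·ln[(0.125+1.31·6.20)/(0.125+1.31·2.50)] = 0.09542·ln(8.247/3.398) = 0.08460 mol·L⁻¹.
C_S = (C_{A0}−C_A)−C_R = 3.617 mol·L⁻¹; S̃_{R/S} = 0.08460/3.617 = 0.0234.

0.0234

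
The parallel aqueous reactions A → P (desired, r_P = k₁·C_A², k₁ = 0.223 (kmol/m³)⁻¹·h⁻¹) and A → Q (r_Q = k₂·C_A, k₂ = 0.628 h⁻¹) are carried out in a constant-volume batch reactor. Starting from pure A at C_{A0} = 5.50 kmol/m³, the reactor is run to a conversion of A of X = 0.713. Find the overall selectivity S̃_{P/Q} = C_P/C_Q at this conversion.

C_A = C_{A0}(1−X) = 1.579 kmol/m³.
Along a PFR/batch, dC_Q/dC_A = −r_Q/(r_P+r_Q) = −k₂/(k₂+k₁·C_A).
Integrating from C_{A0} to C_A: C_Q = (0.628/0.223)·ln[(0.628+0.223·5.50)/(0.628+0.223·1.58)] = 2.816·ln(1.854/0.9800) = 1.796 kmol/m³.
Then C_P = (C_{A0}−C_A) − C_Q = 3.921 − 1.796 = 2.125 kmol/m³.
S̃_{P/Q} = C_P/C_Q = 2.125/1.796 = 1.18.

1.18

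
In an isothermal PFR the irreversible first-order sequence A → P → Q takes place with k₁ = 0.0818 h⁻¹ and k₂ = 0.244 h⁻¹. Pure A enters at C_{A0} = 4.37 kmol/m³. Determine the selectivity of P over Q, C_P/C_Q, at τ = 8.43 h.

For first-order series with pure A initially, C_P(τ) = k₁C_{A0}/(k₂−k₁)·(e^(−k₁τ) − e^(−k₂τ)).
e^(−k₁τ) = e^(−0.0818×8.43) = e^(−0.6896) = 0.5018; e^(−k₂τ) = e^(−2.057) = 0.1278.
C_P = 0.0818×4.37/(0.244−0.0818) × (0.5018−0.1278) = 2.204×0.3739 = 0.8241 kmol/m³.
C_A = C_{A0}e^(−k₁τ) = 2.193 kmol/m³, so C_Q = C_{A0}−C_A−C_P = 1.353 kmol/m³; C_P/C_Q = 0.609.

0.609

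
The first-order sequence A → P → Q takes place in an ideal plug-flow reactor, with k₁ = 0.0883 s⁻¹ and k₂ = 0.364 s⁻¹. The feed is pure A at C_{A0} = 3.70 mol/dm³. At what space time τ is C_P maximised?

5.14 s

For first-order series the maximum of C_P occurs at τ_opt = ln(k₂/k₁)/(k₂−k₁).
= ln(0.364/0.0883)/(0.364−0.0883) = ln(4.122)/0.2757 = 1.416/0.2757 = 5.14 s.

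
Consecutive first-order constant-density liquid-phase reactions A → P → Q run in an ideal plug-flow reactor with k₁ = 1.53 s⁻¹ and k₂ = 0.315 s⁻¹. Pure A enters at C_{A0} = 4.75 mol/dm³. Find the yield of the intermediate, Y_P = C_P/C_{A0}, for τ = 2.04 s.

0.607

The intermediate concentration in a first-order A→B→C sequence is C_P = k₁C_{A0}(e^(−k₁τ) − e^(−k₂τ))/(k₂−k₁).
e^(−k₁τ) = e^(−1.53×2.04) = e^(−3.121) = 0.04410; e^(−k₂τ) = e^(−0.6426) = 0.5259.
C_P = 1.53×4.75/(0.315−1.53) × (0.04410−0.5259) = (-5.981)×(-0.4818) = 2.882 mol/dm³.
Y_P = C_P/C_{A0} = 2.882/4.75 = 0.607.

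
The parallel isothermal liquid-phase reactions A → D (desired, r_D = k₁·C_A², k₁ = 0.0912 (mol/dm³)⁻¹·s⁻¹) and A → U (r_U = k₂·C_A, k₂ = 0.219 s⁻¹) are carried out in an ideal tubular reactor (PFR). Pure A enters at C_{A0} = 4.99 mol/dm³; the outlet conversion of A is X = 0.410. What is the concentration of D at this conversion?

C_A = C_{A0}(1−X) = 2.944 mol/dm³.
Along a PFR/batch, dC_U/dC_A = −r_U/(r_D+r_U) = −k₂/(k₂+k₁·C_A).
Integrating from C_{A0} to C_A: C_U = (0.219/0.0912)·ln[(0.219+0.0912·4.99)/(0.219+0.0912·2.94)] = 2.401·ln(0.6741/0.4875) = 0.7782 mol/dm³.
Then C_D = (C_{A0}−C_A) − C_U = 2.046 − 0.7782 = 1.268 mol/dm³.

1.27 mol/dm³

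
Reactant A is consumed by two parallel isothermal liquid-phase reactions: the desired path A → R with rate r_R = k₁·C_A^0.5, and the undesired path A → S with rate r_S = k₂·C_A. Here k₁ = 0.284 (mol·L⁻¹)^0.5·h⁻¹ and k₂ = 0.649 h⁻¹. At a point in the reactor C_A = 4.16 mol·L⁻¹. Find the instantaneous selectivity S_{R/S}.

S_{R/S} = r_R/r_S = (k₁·C_A^0.5)/(k₂·C_A) = (k₁/k₂)·C_A^-0.5.
= (0.284×4.160^0.5) / (0.649×4.160) = 0.5792/2.700 = 0.215.
The undesired path is higher order in A, so low C_A (CSTR or dilute feed) favours R.

0.215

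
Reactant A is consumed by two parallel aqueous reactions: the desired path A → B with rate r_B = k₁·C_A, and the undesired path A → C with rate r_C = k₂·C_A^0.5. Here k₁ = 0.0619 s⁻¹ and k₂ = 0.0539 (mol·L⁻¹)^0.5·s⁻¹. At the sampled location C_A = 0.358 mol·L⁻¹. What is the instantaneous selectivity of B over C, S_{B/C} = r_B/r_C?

0.687

S_{B/C} = r_B/r_C = (k₁·C_A)/(k₂·C_A^0.5) = (k₁/k₂)·C_A^0.5.
= (0.0619×0.3580) / (0.0539×0.3580^0.5) = 0.02216/0.03225 = 0.687.
Since the desired path is higher order in A, keeping C_A high (PFR or concentrated feed) favours B.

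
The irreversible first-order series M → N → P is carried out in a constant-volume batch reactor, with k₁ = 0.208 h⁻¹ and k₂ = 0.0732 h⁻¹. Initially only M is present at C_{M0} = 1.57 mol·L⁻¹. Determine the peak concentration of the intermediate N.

For a first-order series the maximum intermediate yield is C_{N,max}/C_{M0} = (k₁/k₂)^[k₂/(k₂−k₁)].
= (0.208/0.0732)^(0.0732/(0.0732−0.208)) = (2.842)^(-0.5430) = 0.5672.
C_{N,max} = 0.5672×1.57 = 0.890 mol·L⁻¹.

0.890 mol·L⁻¹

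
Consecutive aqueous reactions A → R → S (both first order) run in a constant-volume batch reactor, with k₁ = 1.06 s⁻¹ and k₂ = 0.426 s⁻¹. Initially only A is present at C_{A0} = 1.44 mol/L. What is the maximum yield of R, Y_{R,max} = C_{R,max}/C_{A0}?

Evaluating C_R at t_opt = ln(k₂/k₁)/(k₂−k₁) gives C_{R,max}/C_{A0} = (k₁/k₂)^[k₂/(k₂−k₁)].
= (1.06/0.426)^(0.426/(0.426−1.06)) = (2.488)^(-0.6719) = 0.5420.

0.542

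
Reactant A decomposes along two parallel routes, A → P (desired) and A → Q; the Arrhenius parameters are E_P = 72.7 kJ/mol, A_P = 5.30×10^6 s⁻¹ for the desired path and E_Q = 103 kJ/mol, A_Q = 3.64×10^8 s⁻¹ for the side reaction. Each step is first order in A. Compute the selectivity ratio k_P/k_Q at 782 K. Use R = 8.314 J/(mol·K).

Since both paths have the same order in A, the concentration cancels and S_{P/Q} = k_P/k_Q = (A_P/A_Q)·exp[(E_Q−E_P)/(RT)].
(E_Q−E_P)/(RT) = (103−72.7)×10³/(8.314×782) = 30300/6502 = 4.660.
k_P/k_Q = (5.30×10^6/3.64×10^8)·exp(4.660) = 0.01456 × 105.7 = 1.54.

1.54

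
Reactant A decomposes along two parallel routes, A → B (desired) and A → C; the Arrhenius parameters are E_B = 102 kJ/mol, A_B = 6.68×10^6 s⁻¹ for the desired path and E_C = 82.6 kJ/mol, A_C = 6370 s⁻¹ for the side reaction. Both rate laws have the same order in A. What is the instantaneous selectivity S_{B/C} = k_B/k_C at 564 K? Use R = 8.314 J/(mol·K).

k_B/k_C = (A_B/A_C)·exp[−(E_B−E_C)/(RT)] = (A_B/A_C)·exp[(E_C−E_B)/(RT)].
(E_C−E_B)/(RT) = (82.6−102)×10³/(8.314×564) = -19400/4689 = -4.137.
k_B/k_C = (6.68×10^6/6370)·exp(-4.137) = 1049 × 0.01597 = 16.7.
Since E_B > E_C, raising the temperature improves selectivity toward B.

16.7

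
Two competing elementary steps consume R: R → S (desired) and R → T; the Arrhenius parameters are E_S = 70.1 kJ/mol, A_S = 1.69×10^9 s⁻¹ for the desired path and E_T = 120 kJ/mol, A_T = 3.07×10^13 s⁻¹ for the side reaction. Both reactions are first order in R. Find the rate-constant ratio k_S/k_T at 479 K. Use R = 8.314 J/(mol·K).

With equal orders, S_{S/T} = k_S/k_T = (A_S/A_T)·exp[(E_T−E_S)/(RT)].
(E_T−E_S)/(RT) = (120−70.1)×10³/(8.314×479) = 49900/3982 = 12.53.
k_S/k_T = (1.69×10^9/3.07×10^13)·exp(12.53) = 5.505×10^-5 × 2.765×10^5 = 15.2.
Since E_S < E_T, lowering the temperature improves selectivity toward S.

15.2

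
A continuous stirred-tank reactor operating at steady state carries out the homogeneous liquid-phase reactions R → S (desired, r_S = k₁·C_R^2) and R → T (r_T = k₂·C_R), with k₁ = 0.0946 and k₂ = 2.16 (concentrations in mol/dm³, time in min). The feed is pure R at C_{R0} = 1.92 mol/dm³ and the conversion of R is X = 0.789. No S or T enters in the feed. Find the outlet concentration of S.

Exit C_R = C_{R0}(1−X) = 1.92×0.211 = 0.4051 mol/dm³.
Rates in a CSTR are evaluated at the outlet concentration: r_S = 0.0946×0.4051^2 = 0.01553, r_T = 2.16×0.4051 = 0.8751.
Fraction of consumed R going to S: r_S/(r_S+r_T) = 0.01743.
C_S = 0.01743·C_{R0}·X = 0.01743×1.92×0.789 = 0.0264 mol/dm³.

0.0264 mol/dm³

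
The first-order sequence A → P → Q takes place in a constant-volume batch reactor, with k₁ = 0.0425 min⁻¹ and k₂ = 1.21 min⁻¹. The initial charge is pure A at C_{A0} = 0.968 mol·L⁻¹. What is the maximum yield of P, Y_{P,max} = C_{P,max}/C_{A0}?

0.0311

For a first-order series the maximum intermediate yield is C_{P,max}/C_{A0} = (k₁/k₂)^[k₂/(k₂−k₁)].
= (0.0425/1.21)^(1.21/(1.21−0.0425)) = (0.03512)^(1.036) = 0.03109.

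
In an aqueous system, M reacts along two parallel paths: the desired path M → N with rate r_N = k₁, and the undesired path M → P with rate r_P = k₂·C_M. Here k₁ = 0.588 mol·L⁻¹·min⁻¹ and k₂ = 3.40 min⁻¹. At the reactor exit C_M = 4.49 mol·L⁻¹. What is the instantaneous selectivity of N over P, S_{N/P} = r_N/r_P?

0.0385

S_{N/P} = r_N/r_P = (k₁)/(k₂·C_M) = (k₁/k₂)·C_M⁻¹.
= (0.588) / (3.40×4.490) = 0.5880/15.27 = 0.0385.
The undesired path is higher order in M, so low C_M (CSTR or dilute feed) favours N.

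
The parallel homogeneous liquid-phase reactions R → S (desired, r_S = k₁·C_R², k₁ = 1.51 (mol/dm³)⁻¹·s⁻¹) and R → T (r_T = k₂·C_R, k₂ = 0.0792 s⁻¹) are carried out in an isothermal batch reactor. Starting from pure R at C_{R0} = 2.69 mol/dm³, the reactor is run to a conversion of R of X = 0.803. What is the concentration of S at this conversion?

C_R = C_{R0}(1−X) = 0.5299 mol/dm³.
Along a PFR/batch, dC_T/dC_R = −r_T/(r_S+r_T) = −k₂/(k₂+k₁·C_R).
Integrating from C_{R0} to C_R: C_T = (0.0792/1.51)·ln[(0.0792+1.51·2.69)/(0.0792+1.51·0.530)] = 0.05245·ln(4.141/0.8794) = 0.08127 mol/dm³.
Then C_S = (C_{R0}−C_R) − C_T = 2.160 − 0.08127 = 2.079 mol/dm³.

2.08 mol/dm³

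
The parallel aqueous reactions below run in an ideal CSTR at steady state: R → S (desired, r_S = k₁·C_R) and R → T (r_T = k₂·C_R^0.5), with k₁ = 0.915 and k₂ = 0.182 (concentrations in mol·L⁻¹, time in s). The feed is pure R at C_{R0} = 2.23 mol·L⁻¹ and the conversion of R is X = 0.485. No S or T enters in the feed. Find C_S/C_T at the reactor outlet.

Exit C_R = C_{R0}(1−X) = 2.23×0.515 = 1.148 mol·L⁻¹.
Rates in a CSTR are evaluated at the outlet concentration: r_S = 0.915×1.148 = 1.051, r_T = 0.182×1.148^0.5 = 0.1950.
Overall selectivity = C_S/C_T = r_Sτ/(r_Tτ) = r_S/r_T = 5.39.

5.39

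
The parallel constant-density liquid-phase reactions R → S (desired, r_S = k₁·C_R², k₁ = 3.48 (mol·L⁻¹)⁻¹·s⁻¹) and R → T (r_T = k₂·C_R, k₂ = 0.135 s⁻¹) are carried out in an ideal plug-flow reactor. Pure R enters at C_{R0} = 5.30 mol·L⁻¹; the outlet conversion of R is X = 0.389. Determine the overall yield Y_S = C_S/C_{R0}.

0.385

C_R = C_{R0}(1−X) = 3.238 mol·L⁻¹.
Along a PFR/batch, dC_T/dC_R = −r_T/(r_S+r_T) = −k₂/(k₂+k₁·C_R).
Integrating from C_{R0} to C_R: C_T = (0.135/3.48)·ln[(0.135+3.48·5.30)/(0.135+3.48·3.24)] = 0.03879·ln(18.58/11.40) = 0.01893 mol·L⁻¹.
Then C_S = (C_{R0}−C_R) − C_T = 2.062 − 0.01893 = 2.043 mol·L⁻¹.
Y_S = C_S/C_{R0} = 2.043/5.30 = 0.385.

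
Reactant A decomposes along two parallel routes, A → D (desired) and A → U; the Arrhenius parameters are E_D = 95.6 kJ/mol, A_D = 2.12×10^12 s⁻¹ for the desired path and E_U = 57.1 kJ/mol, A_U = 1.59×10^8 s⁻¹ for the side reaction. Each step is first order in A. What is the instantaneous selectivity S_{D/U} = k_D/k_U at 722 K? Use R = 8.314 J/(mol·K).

Since both paths have the same order in A, the concentration cancels and S_{D/U} = k_D/k_U = (A_D/A_U)·exp[(E_U−E_D)/(RT)].
(E_U−E_D)/(RT) = (57.1−95.6)×10³/(8.314×722) = -38500/6003 = -6.414.
k_D/k_U = (2.12×10^12/1.59×10^8)·exp(-6.414) = 13333 × 0.001639 = 21.9.

21.9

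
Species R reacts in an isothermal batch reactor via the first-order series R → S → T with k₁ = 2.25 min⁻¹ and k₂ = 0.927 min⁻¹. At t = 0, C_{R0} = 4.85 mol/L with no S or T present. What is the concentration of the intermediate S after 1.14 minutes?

2.23 mol/L

Solving the coupled first-order balances gives C_S(t) = [k₁/(k₂−k₁)]·C_{R0}·(e^(−k₁t) − e^(−k₂t)).
e^(−k₁t) = e^(−2.25×1.14) = e^(−2.565) = 0.07692; e^(−k₂t) = e^(−1.057) = 0.3476.
C_S = 2.25×4.85/(0.927−2.25) × (0.07692−0.3476) = (-8.248)×(-0.2707) = 2.232 mol/L.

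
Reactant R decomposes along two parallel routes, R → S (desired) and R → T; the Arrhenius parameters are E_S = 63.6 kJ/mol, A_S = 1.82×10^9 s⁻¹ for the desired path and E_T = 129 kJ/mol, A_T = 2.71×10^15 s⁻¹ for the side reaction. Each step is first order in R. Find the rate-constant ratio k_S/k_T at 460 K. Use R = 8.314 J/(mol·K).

17.9

With equal orders, S_{S/T} = k_S/k_T = (A_S/A_T)·exp[(E_T−E_S)/(RT)].
(E_T−E_S)/(RT) = (129−63.6)×10³/(8.314×460) = 65400/3824 = 17.10.
k_S/k_T = (1.82×10^9/2.71×10^15)·exp(17.10) = 6.716×10^-7 × 2.671×10^7 = 17.9.
Since E_S < E_T, lowering the temperature improves selectivity toward S.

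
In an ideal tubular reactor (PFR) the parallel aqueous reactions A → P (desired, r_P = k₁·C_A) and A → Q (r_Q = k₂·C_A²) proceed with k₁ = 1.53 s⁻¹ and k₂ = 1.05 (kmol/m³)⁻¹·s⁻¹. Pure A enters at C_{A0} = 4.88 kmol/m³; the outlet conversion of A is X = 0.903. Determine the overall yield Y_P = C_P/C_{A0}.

C_A = C_{A0}(1−X) = 0.4734 kmol/m³.
Along a PFR/batch, dC_P/dC_A = −r_P/(r_P+r_Q) = −k₁/(k₁+k₂·C_A).
Integrating from C_{A0} to C_A: C_P = (1.53/1.05)·ln[(1.53+1.05·4.88)/(1.53+1.05·0.473)] = 1.457·ln(6.654/2.027) = 1.732 kmol/m³.
Y_P = C_P/C_{A0} = 1.732/4.88 = 0.355.

0.355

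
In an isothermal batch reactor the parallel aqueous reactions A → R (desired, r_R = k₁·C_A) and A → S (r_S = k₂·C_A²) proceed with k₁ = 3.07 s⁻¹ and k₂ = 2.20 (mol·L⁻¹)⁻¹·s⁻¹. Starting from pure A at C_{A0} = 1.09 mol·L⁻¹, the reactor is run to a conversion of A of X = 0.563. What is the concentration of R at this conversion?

C_A = C_{A0}(1−X) = 0.4763 mol·L⁻¹.
Along a PFR/batch, dC_R/dC_A = −r_R/(r_R+r_S) = −k₁/(k₁+k₂·C_A).
Integrating from C_{A0} to C_A: C_R = (3.07/2.20)·ln[(3.07+2.20·1.09)/(3.07+2.20·0.476)] = 1.395·ln(5.468/4.118) = 0.3957 mol·L⁻¹.

0.396 mol·L⁻¹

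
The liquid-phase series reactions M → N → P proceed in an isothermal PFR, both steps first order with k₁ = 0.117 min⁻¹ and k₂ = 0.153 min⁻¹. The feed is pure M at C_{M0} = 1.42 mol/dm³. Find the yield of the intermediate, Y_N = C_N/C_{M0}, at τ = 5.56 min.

Solving the coupled first-order balances gives C_N(τ) = [k₁/(k₂−k₁)]·C_{M0}·(e^(−k₁τ) − e^(−k₂τ)).
e^(−k₁τ) = e^(−0.117×5.56) = e^(−0.6505) = 0.5218; e^(−k₂τ) = e^(−0.8507) = 0.4271.
C_N = 0.117×1.42/(0.153−0.117) × (0.5218−0.4271) = 4.615×0.09465 = 0.4368 mol/dm³.
Y_N = C_N/C_{M0} = 0.4368/1.42 = 0.308.

0.308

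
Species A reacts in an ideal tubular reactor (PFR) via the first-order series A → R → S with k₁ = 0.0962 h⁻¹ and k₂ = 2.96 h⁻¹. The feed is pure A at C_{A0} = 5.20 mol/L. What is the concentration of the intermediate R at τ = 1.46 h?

Solving the coupled first-order balances gives C_R(τ) = [k₁/(k₂−k₁)]·C_{A0}·(e^(−k₁τ) − e^(−k₂τ)).
e^(−k₁τ) = e^(−0.0962×1.46) = e^(−0.1405) = 0.8690; e^(−k₂τ) = e^(−4.322) = 0.01328.
C_R = 0.0962×5.20/(2.96−0.0962) × (0.8690−0.01328) = 0.1747×0.8557 = 0.1495 mol/L.

0.149 mol/L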